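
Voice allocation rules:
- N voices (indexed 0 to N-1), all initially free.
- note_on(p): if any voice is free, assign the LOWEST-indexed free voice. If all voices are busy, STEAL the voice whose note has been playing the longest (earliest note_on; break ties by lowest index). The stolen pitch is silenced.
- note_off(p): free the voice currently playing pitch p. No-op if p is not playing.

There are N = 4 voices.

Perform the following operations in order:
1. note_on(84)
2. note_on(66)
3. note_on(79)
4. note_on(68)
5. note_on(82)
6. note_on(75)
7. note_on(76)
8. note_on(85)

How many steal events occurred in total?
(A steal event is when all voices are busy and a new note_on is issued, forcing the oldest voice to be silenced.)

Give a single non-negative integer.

Op 1: note_on(84): voice 0 is free -> assigned | voices=[84 - - -]
Op 2: note_on(66): voice 1 is free -> assigned | voices=[84 66 - -]
Op 3: note_on(79): voice 2 is free -> assigned | voices=[84 66 79 -]
Op 4: note_on(68): voice 3 is free -> assigned | voices=[84 66 79 68]
Op 5: note_on(82): all voices busy, STEAL voice 0 (pitch 84, oldest) -> assign | voices=[82 66 79 68]
Op 6: note_on(75): all voices busy, STEAL voice 1 (pitch 66, oldest) -> assign | voices=[82 75 79 68]
Op 7: note_on(76): all voices busy, STEAL voice 2 (pitch 79, oldest) -> assign | voices=[82 75 76 68]
Op 8: note_on(85): all voices busy, STEAL voice 3 (pitch 68, oldest) -> assign | voices=[82 75 76 85]

Answer: 4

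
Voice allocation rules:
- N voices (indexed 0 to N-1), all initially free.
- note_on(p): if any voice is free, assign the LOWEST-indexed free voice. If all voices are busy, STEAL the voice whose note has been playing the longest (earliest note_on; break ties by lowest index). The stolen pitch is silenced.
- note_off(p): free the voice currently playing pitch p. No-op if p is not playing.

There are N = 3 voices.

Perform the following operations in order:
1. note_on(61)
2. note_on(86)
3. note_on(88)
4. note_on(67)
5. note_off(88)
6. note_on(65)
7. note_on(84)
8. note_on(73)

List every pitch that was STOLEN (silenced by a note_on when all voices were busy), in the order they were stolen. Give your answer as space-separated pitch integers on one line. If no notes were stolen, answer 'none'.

Op 1: note_on(61): voice 0 is free -> assigned | voices=[61 - -]
Op 2: note_on(86): voice 1 is free -> assigned | voices=[61 86 -]
Op 3: note_on(88): voice 2 is free -> assigned | voices=[61 86 88]
Op 4: note_on(67): all voices busy, STEAL voice 0 (pitch 61, oldest) -> assign | voices=[67 86 88]
Op 5: note_off(88): free voice 2 | voices=[67 86 -]
Op 6: note_on(65): voice 2 is free -> assigned | voices=[67 86 65]
Op 7: note_on(84): all voices busy, STEAL voice 1 (pitch 86, oldest) -> assign | voices=[67 84 65]
Op 8: note_on(73): all voices busy, STEAL voice 0 (pitch 67, oldest) -> assign | voices=[73 84 65]

Answer: 61 86 67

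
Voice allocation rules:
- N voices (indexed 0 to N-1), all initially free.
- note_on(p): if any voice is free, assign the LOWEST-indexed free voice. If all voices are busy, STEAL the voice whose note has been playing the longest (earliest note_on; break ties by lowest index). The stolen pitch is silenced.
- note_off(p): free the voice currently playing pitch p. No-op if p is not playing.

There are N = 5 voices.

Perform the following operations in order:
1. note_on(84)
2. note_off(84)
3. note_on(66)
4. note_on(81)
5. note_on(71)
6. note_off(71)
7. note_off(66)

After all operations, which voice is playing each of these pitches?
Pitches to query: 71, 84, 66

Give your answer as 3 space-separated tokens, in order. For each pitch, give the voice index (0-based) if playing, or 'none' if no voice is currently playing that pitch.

Op 1: note_on(84): voice 0 is free -> assigned | voices=[84 - - - -]
Op 2: note_off(84): free voice 0 | voices=[- - - - -]
Op 3: note_on(66): voice 0 is free -> assigned | voices=[66 - - - -]
Op 4: note_on(81): voice 1 is free -> assigned | voices=[66 81 - - -]
Op 5: note_on(71): voice 2 is free -> assigned | voices=[66 81 71 - -]
Op 6: note_off(71): free voice 2 | voices=[66 81 - - -]
Op 7: note_off(66): free voice 0 | voices=[- 81 - - -]

Answer: none none none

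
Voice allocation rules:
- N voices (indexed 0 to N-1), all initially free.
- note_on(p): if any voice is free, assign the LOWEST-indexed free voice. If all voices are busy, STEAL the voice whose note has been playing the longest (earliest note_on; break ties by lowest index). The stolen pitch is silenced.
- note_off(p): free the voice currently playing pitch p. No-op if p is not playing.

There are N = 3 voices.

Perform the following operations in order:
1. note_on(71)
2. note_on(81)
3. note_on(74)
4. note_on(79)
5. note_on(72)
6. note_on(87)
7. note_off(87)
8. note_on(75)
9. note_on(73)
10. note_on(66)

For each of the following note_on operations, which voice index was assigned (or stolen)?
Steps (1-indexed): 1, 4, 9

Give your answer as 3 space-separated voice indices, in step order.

Answer: 0 0 0

Derivation:
Op 1: note_on(71): voice 0 is free -> assigned | voices=[71 - -]
Op 2: note_on(81): voice 1 is free -> assigned | voices=[71 81 -]
Op 3: note_on(74): voice 2 is free -> assigned | voices=[71 81 74]
Op 4: note_on(79): all voices busy, STEAL voice 0 (pitch 71, oldest) -> assign | voices=[79 81 74]
Op 5: note_on(72): all voices busy, STEAL voice 1 (pitch 81, oldest) -> assign | voices=[79 72 74]
Op 6: note_on(87): all voices busy, STEAL voice 2 (pitch 74, oldest) -> assign | voices=[79 72 87]
Op 7: note_off(87): free voice 2 | voices=[79 72 -]
Op 8: note_on(75): voice 2 is free -> assigned | voices=[79 72 75]
Op 9: note_on(73): all voices busy, STEAL voice 0 (pitch 79, oldest) -> assign | voices=[73 72 75]
Op 10: note_on(66): all voices busy, STEAL voice 1 (pitch 72, oldest) -> assign | voices=[73 66 75]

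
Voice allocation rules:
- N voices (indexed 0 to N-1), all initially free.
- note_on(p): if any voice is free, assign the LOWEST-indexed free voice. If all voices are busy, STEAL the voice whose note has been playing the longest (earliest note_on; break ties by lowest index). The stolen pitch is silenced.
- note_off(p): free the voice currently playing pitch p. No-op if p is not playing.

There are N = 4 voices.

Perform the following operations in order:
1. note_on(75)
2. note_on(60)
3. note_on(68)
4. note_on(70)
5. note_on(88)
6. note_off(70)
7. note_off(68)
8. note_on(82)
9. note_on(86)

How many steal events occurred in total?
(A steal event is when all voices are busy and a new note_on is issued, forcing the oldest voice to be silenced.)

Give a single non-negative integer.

Op 1: note_on(75): voice 0 is free -> assigned | voices=[75 - - -]
Op 2: note_on(60): voice 1 is free -> assigned | voices=[75 60 - -]
Op 3: note_on(68): voice 2 is free -> assigned | voices=[75 60 68 -]
Op 4: note_on(70): voice 3 is free -> assigned | voices=[75 60 68 70]
Op 5: note_on(88): all voices busy, STEAL voice 0 (pitch 75, oldest) -> assign | voices=[88 60 68 70]
Op 6: note_off(70): free voice 3 | voices=[88 60 68 -]
Op 7: note_off(68): free voice 2 | voices=[88 60 - -]
Op 8: note_on(82): voice 2 is free -> assigned | voices=[88 60 82 -]
Op 9: note_on(86): voice 3 is free -> assigned | voices=[88 60 82 86]

Answer: 1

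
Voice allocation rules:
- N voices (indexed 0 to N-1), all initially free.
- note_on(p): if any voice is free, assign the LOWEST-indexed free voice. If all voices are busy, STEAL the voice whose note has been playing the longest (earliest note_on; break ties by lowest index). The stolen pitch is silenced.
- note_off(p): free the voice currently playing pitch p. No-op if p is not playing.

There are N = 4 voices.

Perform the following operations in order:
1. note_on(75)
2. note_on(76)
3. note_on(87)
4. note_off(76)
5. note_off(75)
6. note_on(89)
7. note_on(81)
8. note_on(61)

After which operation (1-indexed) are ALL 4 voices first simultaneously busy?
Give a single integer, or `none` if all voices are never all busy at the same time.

Answer: 8

Derivation:
Op 1: note_on(75): voice 0 is free -> assigned | voices=[75 - - -]
Op 2: note_on(76): voice 1 is free -> assigned | voices=[75 76 - -]
Op 3: note_on(87): voice 2 is free -> assigned | voices=[75 76 87 -]
Op 4: note_off(76): free voice 1 | voices=[75 - 87 -]
Op 5: note_off(75): free voice 0 | voices=[- - 87 -]
Op 6: note_on(89): voice 0 is free -> assigned | voices=[89 - 87 -]
Op 7: note_on(81): voice 1 is free -> assigned | voices=[89 81 87 -]
Op 8: note_on(61): voice 3 is free -> assigned | voices=[89 81 87 61]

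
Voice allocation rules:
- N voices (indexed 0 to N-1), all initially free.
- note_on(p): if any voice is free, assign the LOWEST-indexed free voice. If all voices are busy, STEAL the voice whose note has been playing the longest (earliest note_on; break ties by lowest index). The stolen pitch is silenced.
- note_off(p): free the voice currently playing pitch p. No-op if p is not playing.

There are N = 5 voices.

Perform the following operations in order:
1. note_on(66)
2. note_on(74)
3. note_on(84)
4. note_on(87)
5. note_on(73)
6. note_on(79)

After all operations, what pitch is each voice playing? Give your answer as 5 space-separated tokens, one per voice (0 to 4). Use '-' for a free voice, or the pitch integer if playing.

Op 1: note_on(66): voice 0 is free -> assigned | voices=[66 - - - -]
Op 2: note_on(74): voice 1 is free -> assigned | voices=[66 74 - - -]
Op 3: note_on(84): voice 2 is free -> assigned | voices=[66 74 84 - -]
Op 4: note_on(87): voice 3 is free -> assigned | voices=[66 74 84 87 -]
Op 5: note_on(73): voice 4 is free -> assigned | voices=[66 74 84 87 73]
Op 6: note_on(79): all voices busy, STEAL voice 0 (pitch 66, oldest) -> assign | voices=[79 74 84 87 73]

Answer: 79 74 84 87 73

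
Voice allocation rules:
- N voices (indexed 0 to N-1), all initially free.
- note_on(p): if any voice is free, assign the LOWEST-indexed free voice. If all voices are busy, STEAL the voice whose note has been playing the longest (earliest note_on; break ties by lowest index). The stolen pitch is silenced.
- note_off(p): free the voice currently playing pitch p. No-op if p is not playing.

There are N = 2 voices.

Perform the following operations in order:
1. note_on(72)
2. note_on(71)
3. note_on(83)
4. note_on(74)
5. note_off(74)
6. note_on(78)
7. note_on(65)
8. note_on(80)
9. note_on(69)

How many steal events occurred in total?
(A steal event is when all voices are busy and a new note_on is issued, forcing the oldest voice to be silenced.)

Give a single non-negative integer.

Op 1: note_on(72): voice 0 is free -> assigned | voices=[72 -]
Op 2: note_on(71): voice 1 is free -> assigned | voices=[72 71]
Op 3: note_on(83): all voices busy, STEAL voice 0 (pitch 72, oldest) -> assign | voices=[83 71]
Op 4: note_on(74): all voices busy, STEAL voice 1 (pitch 71, oldest) -> assign | voices=[83 74]
Op 5: note_off(74): free voice 1 | voices=[83 -]
Op 6: note_on(78): voice 1 is free -> assigned | voices=[83 78]
Op 7: note_on(65): all voices busy, STEAL voice 0 (pitch 83, oldest) -> assign | voices=[65 78]
Op 8: note_on(80): all voices busy, STEAL voice 1 (pitch 78, oldest) -> assign | voices=[65 80]
Op 9: note_on(69): all voices busy, STEAL voice 0 (pitch 65, oldest) -> assign | voices=[69 80]

Answer: 5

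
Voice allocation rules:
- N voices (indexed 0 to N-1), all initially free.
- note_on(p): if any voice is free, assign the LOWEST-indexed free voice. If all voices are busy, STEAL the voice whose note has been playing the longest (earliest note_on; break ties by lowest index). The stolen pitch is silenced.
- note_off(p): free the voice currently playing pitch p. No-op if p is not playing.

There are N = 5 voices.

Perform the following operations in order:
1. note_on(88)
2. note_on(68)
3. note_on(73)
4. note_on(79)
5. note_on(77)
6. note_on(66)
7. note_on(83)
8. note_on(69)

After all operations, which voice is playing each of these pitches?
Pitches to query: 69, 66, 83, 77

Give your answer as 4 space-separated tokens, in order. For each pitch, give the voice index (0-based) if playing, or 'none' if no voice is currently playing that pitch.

Answer: 2 0 1 4

Derivation:
Op 1: note_on(88): voice 0 is free -> assigned | voices=[88 - - - -]
Op 2: note_on(68): voice 1 is free -> assigned | voices=[88 68 - - -]
Op 3: note_on(73): voice 2 is free -> assigned | voices=[88 68 73 - -]
Op 4: note_on(79): voice 3 is free -> assigned | voices=[88 68 73 79 -]
Op 5: note_on(77): voice 4 is free -> assigned | voices=[88 68 73 79 77]
Op 6: note_on(66): all voices busy, STEAL voice 0 (pitch 88, oldest) -> assign | voices=[66 68 73 79 77]
Op 7: note_on(83): all voices busy, STEAL voice 1 (pitch 68, oldest) -> assign | voices=[66 83 73 79 77]
Op 8: note_on(69): all voices busy, STEAL voice 2 (pitch 73, oldest) -> assign | voices=[66 83 69 79 77]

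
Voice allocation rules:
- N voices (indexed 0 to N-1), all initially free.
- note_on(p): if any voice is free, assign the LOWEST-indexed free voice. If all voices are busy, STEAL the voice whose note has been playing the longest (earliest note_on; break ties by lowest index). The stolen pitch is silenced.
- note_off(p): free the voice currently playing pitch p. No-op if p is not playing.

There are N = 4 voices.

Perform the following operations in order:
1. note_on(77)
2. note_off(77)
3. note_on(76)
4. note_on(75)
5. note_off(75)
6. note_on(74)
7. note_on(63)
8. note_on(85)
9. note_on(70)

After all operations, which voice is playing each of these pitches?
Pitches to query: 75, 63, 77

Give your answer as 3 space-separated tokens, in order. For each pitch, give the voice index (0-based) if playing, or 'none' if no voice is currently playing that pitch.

Op 1: note_on(77): voice 0 is free -> assigned | voices=[77 - - -]
Op 2: note_off(77): free voice 0 | voices=[- - - -]
Op 3: note_on(76): voice 0 is free -> assigned | voices=[76 - - -]
Op 4: note_on(75): voice 1 is free -> assigned | voices=[76 75 - -]
Op 5: note_off(75): free voice 1 | voices=[76 - - -]
Op 6: note_on(74): voice 1 is free -> assigned | voices=[76 74 - -]
Op 7: note_on(63): voice 2 is free -> assigned | voices=[76 74 63 -]
Op 8: note_on(85): voice 3 is free -> assigned | voices=[76 74 63 85]
Op 9: note_on(70): all voices busy, STEAL voice 0 (pitch 76, oldest) -> assign | voices=[70 74 63 85]

Answer: none 2 none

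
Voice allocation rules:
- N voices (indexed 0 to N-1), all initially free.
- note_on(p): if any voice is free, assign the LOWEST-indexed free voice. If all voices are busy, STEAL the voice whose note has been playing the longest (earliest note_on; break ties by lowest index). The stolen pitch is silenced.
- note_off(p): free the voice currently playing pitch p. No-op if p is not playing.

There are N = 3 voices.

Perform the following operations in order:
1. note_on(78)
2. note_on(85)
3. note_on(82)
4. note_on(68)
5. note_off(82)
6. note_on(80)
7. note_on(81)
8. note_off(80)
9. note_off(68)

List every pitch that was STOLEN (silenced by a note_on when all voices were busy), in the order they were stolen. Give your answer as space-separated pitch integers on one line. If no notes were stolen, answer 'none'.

Op 1: note_on(78): voice 0 is free -> assigned | voices=[78 - -]
Op 2: note_on(85): voice 1 is free -> assigned | voices=[78 85 -]
Op 3: note_on(82): voice 2 is free -> assigned | voices=[78 85 82]
Op 4: note_on(68): all voices busy, STEAL voice 0 (pitch 78, oldest) -> assign | voices=[68 85 82]
Op 5: note_off(82): free voice 2 | voices=[68 85 -]
Op 6: note_on(80): voice 2 is free -> assigned | voices=[68 85 80]
Op 7: note_on(81): all voices busy, STEAL voice 1 (pitch 85, oldest) -> assign | voices=[68 81 80]
Op 8: note_off(80): free voice 2 | voices=[68 81 -]
Op 9: note_off(68): free voice 0 | voices=[- 81 -]

Answer: 78 85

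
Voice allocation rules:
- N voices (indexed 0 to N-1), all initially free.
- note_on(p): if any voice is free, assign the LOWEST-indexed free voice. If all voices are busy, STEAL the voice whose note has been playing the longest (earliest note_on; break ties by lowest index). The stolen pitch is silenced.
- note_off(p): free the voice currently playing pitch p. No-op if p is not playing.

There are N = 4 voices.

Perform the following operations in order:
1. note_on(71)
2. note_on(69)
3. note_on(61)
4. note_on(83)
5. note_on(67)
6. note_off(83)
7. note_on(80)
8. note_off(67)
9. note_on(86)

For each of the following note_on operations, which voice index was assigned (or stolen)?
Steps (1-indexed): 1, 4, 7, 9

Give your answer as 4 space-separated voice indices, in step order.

Op 1: note_on(71): voice 0 is free -> assigned | voices=[71 - - -]
Op 2: note_on(69): voice 1 is free -> assigned | voices=[71 69 - -]
Op 3: note_on(61): voice 2 is free -> assigned | voices=[71 69 61 -]
Op 4: note_on(83): voice 3 is free -> assigned | voices=[71 69 61 83]
Op 5: note_on(67): all voices busy, STEAL voice 0 (pitch 71, oldest) -> assign | voices=[67 69 61 83]
Op 6: note_off(83): free voice 3 | voices=[67 69 61 -]
Op 7: note_on(80): voice 3 is free -> assigned | voices=[67 69 61 80]
Op 8: note_off(67): free voice 0 | voices=[- 69 61 80]
Op 9: note_on(86): voice 0 is free -> assigned | voices=[86 69 61 80]

Answer: 0 3 3 0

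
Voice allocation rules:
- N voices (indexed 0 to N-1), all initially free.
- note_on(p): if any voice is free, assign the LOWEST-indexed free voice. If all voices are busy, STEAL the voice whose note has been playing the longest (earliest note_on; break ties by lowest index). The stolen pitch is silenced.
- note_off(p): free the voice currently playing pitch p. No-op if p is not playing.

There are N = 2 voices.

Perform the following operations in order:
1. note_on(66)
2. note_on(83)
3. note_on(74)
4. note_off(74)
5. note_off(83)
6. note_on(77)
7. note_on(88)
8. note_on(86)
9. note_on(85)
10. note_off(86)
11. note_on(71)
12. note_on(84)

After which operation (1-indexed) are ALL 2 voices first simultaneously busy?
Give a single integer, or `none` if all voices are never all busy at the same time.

Answer: 2

Derivation:
Op 1: note_on(66): voice 0 is free -> assigned | voices=[66 -]
Op 2: note_on(83): voice 1 is free -> assigned | voices=[66 83]
Op 3: note_on(74): all voices busy, STEAL voice 0 (pitch 66, oldest) -> assign | voices=[74 83]
Op 4: note_off(74): free voice 0 | voices=[- 83]
Op 5: note_off(83): free voice 1 | voices=[- -]
Op 6: note_on(77): voice 0 is free -> assigned | voices=[77 -]
Op 7: note_on(88): voice 1 is free -> assigned | voices=[77 88]
Op 8: note_on(86): all voices busy, STEAL voice 0 (pitch 77, oldest) -> assign | voices=[86 88]
Op 9: note_on(85): all voices busy, STEAL voice 1 (pitch 88, oldest) -> assign | voices=[86 85]
Op 10: note_off(86): free voice 0 | voices=[- 85]
Op 11: note_on(71): voice 0 is free -> assigned | voices=[71 85]
Op 12: note_on(84): all voices busy, STEAL voice 1 (pitch 85, oldest) -> assign | voices=[71 84]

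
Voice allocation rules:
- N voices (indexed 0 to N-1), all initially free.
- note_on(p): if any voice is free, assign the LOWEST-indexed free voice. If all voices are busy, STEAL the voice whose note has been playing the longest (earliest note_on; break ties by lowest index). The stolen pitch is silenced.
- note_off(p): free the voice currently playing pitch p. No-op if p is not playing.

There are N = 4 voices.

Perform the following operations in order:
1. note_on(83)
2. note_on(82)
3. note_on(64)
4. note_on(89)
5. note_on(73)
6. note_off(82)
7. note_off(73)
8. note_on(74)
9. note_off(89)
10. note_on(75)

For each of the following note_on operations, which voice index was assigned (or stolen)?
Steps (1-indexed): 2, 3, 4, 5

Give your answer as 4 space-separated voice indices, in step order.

Answer: 1 2 3 0

Derivation:
Op 1: note_on(83): voice 0 is free -> assigned | voices=[83 - - -]
Op 2: note_on(82): voice 1 is free -> assigned | voices=[83 82 - -]
Op 3: note_on(64): voice 2 is free -> assigned | voices=[83 82 64 -]
Op 4: note_on(89): voice 3 is free -> assigned | voices=[83 82 64 89]
Op 5: note_on(73): all voices busy, STEAL voice 0 (pitch 83, oldest) -> assign | voices=[73 82 64 89]
Op 6: note_off(82): free voice 1 | voices=[73 - 64 89]
Op 7: note_off(73): free voice 0 | voices=[- - 64 89]
Op 8: note_on(74): voice 0 is free -> assigned | voices=[74 - 64 89]
Op 9: note_off(89): free voice 3 | voices=[74 - 64 -]
Op 10: note_on(75): voice 1 is free -> assigned | voices=[74 75 64 -]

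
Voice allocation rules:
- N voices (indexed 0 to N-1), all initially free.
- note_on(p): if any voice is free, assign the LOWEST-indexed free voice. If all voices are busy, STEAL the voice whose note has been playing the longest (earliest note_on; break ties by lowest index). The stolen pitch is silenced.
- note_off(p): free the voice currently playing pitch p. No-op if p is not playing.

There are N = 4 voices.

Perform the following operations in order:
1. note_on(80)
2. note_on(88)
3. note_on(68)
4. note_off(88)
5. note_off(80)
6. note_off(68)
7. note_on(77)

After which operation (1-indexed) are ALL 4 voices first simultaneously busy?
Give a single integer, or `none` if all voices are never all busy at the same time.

Answer: none

Derivation:
Op 1: note_on(80): voice 0 is free -> assigned | voices=[80 - - -]
Op 2: note_on(88): voice 1 is free -> assigned | voices=[80 88 - -]
Op 3: note_on(68): voice 2 is free -> assigned | voices=[80 88 68 -]
Op 4: note_off(88): free voice 1 | voices=[80 - 68 -]
Op 5: note_off(80): free voice 0 | voices=[- - 68 -]
Op 6: note_off(68): free voice 2 | voices=[- - - -]
Op 7: note_on(77): voice 0 is free -> assigned | voices=[77 - - -]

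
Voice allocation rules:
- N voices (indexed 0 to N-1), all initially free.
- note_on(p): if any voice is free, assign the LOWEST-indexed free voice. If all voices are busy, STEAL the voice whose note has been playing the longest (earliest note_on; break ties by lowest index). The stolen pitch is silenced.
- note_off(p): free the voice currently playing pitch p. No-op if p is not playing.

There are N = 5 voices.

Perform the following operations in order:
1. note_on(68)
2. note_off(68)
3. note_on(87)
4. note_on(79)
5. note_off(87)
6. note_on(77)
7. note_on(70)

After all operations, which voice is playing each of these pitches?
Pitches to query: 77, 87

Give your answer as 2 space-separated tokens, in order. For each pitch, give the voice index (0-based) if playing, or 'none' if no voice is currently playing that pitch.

Answer: 0 none

Derivation:
Op 1: note_on(68): voice 0 is free -> assigned | voices=[68 - - - -]
Op 2: note_off(68): free voice 0 | voices=[- - - - -]
Op 3: note_on(87): voice 0 is free -> assigned | voices=[87 - - - -]
Op 4: note_on(79): voice 1 is free -> assigned | voices=[87 79 - - -]
Op 5: note_off(87): free voice 0 | voices=[- 79 - - -]
Op 6: note_on(77): voice 0 is free -> assigned | voices=[77 79 - - -]
Op 7: note_on(70): voice 2 is free -> assigned | voices=[77 79 70 - -]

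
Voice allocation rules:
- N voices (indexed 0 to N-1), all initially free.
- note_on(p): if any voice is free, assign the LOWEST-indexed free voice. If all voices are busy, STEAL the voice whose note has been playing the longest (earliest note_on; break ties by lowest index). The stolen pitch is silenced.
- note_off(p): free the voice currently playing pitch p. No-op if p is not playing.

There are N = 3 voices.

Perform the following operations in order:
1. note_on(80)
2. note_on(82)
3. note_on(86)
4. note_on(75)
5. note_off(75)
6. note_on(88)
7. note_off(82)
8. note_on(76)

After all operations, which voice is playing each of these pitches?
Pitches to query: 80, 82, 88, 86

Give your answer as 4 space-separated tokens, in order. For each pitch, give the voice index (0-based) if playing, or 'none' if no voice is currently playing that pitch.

Answer: none none 0 2

Derivation:
Op 1: note_on(80): voice 0 is free -> assigned | voices=[80 - -]
Op 2: note_on(82): voice 1 is free -> assigned | voices=[80 82 -]
Op 3: note_on(86): voice 2 is free -> assigned | voices=[80 82 86]
Op 4: note_on(75): all voices busy, STEAL voice 0 (pitch 80, oldest) -> assign | voices=[75 82 86]
Op 5: note_off(75): free voice 0 | voices=[- 82 86]
Op 6: note_on(88): voice 0 is free -> assigned | voices=[88 82 86]
Op 7: note_off(82): free voice 1 | voices=[88 - 86]
Op 8: note_on(76): voice 1 is free -> assigned | voices=[88 76 86]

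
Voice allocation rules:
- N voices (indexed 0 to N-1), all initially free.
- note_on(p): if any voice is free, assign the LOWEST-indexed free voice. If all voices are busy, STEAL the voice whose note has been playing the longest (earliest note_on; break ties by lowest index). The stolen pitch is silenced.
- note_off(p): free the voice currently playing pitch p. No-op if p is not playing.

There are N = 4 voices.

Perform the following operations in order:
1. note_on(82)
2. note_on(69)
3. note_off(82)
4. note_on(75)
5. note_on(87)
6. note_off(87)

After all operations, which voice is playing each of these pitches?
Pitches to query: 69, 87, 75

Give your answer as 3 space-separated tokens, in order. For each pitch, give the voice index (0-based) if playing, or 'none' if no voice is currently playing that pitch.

Answer: 1 none 0

Derivation:
Op 1: note_on(82): voice 0 is free -> assigned | voices=[82 - - -]
Op 2: note_on(69): voice 1 is free -> assigned | voices=[82 69 - -]
Op 3: note_off(82): free voice 0 | voices=[- 69 - -]
Op 4: note_on(75): voice 0 is free -> assigned | voices=[75 69 - -]
Op 5: note_on(87): voice 2 is free -> assigned | voices=[75 69 87 -]
Op 6: note_off(87): free voice 2 | voices=[75 69 - -]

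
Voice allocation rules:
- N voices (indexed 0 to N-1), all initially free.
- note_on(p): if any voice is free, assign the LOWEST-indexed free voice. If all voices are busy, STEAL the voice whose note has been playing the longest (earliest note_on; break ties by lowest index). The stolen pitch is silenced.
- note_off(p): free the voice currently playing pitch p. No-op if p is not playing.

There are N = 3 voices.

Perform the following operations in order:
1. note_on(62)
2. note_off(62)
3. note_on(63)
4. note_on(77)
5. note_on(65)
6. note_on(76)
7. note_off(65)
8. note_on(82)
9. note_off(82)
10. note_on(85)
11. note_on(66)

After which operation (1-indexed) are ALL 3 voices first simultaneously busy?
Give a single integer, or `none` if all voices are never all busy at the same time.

Answer: 5

Derivation:
Op 1: note_on(62): voice 0 is free -> assigned | voices=[62 - -]
Op 2: note_off(62): free voice 0 | voices=[- - -]
Op 3: note_on(63): voice 0 is free -> assigned | voices=[63 - -]
Op 4: note_on(77): voice 1 is free -> assigned | voices=[63 77 -]
Op 5: note_on(65): voice 2 is free -> assigned | voices=[63 77 65]
Op 6: note_on(76): all voices busy, STEAL voice 0 (pitch 63, oldest) -> assign | voices=[76 77 65]
Op 7: note_off(65): free voice 2 | voices=[76 77 -]
Op 8: note_on(82): voice 2 is free -> assigned | voices=[76 77 82]
Op 9: note_off(82): free voice 2 | voices=[76 77 -]
Op 10: note_on(85): voice 2 is free -> assigned | voices=[76 77 85]
Op 11: note_on(66): all voices busy, STEAL voice 1 (pitch 77, oldest) -> assign | voices=[76 66 85]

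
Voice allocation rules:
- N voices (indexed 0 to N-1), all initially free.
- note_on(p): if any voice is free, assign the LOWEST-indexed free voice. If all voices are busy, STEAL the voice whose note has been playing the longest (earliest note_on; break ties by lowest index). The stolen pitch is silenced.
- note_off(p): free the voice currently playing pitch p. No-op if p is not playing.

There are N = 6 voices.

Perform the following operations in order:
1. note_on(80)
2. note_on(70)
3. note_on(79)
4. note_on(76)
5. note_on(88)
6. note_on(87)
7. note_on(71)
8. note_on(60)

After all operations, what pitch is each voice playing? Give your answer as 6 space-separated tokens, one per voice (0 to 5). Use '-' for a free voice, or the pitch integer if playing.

Op 1: note_on(80): voice 0 is free -> assigned | voices=[80 - - - - -]
Op 2: note_on(70): voice 1 is free -> assigned | voices=[80 70 - - - -]
Op 3: note_on(79): voice 2 is free -> assigned | voices=[80 70 79 - - -]
Op 4: note_on(76): voice 3 is free -> assigned | voices=[80 70 79 76 - -]
Op 5: note_on(88): voice 4 is free -> assigned | voices=[80 70 79 76 88 -]
Op 6: note_on(87): voice 5 is free -> assigned | voices=[80 70 79 76 88 87]
Op 7: note_on(71): all voices busy, STEAL voice 0 (pitch 80, oldest) -> assign | voices=[71 70 79 76 88 87]
Op 8: note_on(60): all voices busy, STEAL voice 1 (pitch 70, oldest) -> assign | voices=[71 60 79 76 88 87]

Answer: 71 60 79 76 88 87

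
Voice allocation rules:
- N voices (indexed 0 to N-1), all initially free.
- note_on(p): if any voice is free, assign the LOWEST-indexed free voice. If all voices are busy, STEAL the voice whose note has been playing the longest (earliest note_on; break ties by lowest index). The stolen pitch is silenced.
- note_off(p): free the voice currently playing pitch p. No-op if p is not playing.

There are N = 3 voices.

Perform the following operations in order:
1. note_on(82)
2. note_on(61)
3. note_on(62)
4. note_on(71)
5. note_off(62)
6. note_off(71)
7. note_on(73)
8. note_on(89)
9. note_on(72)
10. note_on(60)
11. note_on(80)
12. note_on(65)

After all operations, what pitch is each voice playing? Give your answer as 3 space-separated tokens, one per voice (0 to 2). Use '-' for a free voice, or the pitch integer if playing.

Op 1: note_on(82): voice 0 is free -> assigned | voices=[82 - -]
Op 2: note_on(61): voice 1 is free -> assigned | voices=[82 61 -]
Op 3: note_on(62): voice 2 is free -> assigned | voices=[82 61 62]
Op 4: note_on(71): all voices busy, STEAL voice 0 (pitch 82, oldest) -> assign | voices=[71 61 62]
Op 5: note_off(62): free voice 2 | voices=[71 61 -]
Op 6: note_off(71): free voice 0 | voices=[- 61 -]
Op 7: note_on(73): voice 0 is free -> assigned | voices=[73 61 -]
Op 8: note_on(89): voice 2 is free -> assigned | voices=[73 61 89]
Op 9: note_on(72): all voices busy, STEAL voice 1 (pitch 61, oldest) -> assign | voices=[73 72 89]
Op 10: note_on(60): all voices busy, STEAL voice 0 (pitch 73, oldest) -> assign | voices=[60 72 89]
Op 11: note_on(80): all voices busy, STEAL voice 2 (pitch 89, oldest) -> assign | voices=[60 72 80]
Op 12: note_on(65): all voices busy, STEAL voice 1 (pitch 72, oldest) -> assign | voices=[60 65 80]

Answer: 60 65 80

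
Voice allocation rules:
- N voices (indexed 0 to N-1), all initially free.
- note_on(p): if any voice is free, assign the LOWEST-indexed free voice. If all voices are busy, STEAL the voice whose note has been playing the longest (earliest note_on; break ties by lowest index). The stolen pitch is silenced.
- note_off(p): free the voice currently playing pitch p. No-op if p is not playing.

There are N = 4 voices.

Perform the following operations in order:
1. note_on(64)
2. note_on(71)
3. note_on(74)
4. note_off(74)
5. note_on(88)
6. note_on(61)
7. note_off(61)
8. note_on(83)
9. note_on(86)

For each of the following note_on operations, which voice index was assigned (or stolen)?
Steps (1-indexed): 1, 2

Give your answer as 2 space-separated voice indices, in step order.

Op 1: note_on(64): voice 0 is free -> assigned | voices=[64 - - -]
Op 2: note_on(71): voice 1 is free -> assigned | voices=[64 71 - -]
Op 3: note_on(74): voice 2 is free -> assigned | voices=[64 71 74 -]
Op 4: note_off(74): free voice 2 | voices=[64 71 - -]
Op 5: note_on(88): voice 2 is free -> assigned | voices=[64 71 88 -]
Op 6: note_on(61): voice 3 is free -> assigned | voices=[64 71 88 61]
Op 7: note_off(61): free voice 3 | voices=[64 71 88 -]
Op 8: note_on(83): voice 3 is free -> assigned | voices=[64 71 88 83]
Op 9: note_on(86): all voices busy, STEAL voice 0 (pitch 64, oldest) -> assign | voices=[86 71 88 83]

Answer: 0 1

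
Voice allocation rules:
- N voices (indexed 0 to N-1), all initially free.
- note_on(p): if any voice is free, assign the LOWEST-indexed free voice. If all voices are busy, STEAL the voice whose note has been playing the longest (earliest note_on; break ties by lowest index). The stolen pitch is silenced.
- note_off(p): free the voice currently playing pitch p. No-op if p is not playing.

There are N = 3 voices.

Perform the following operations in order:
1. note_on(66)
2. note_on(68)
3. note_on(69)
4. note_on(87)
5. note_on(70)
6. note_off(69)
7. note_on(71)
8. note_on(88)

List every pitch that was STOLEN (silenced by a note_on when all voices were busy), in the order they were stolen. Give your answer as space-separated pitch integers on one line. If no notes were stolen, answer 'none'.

Op 1: note_on(66): voice 0 is free -> assigned | voices=[66 - -]
Op 2: note_on(68): voice 1 is free -> assigned | voices=[66 68 -]
Op 3: note_on(69): voice 2 is free -> assigned | voices=[66 68 69]
Op 4: note_on(87): all voices busy, STEAL voice 0 (pitch 66, oldest) -> assign | voices=[87 68 69]
Op 5: note_on(70): all voices busy, STEAL voice 1 (pitch 68, oldest) -> assign | voices=[87 70 69]
Op 6: note_off(69): free voice 2 | voices=[87 70 -]
Op 7: note_on(71): voice 2 is free -> assigned | voices=[87 70 71]
Op 8: note_on(88): all voices busy, STEAL voice 0 (pitch 87, oldest) -> assign | voices=[88 70 71]

Answer: 66 68 87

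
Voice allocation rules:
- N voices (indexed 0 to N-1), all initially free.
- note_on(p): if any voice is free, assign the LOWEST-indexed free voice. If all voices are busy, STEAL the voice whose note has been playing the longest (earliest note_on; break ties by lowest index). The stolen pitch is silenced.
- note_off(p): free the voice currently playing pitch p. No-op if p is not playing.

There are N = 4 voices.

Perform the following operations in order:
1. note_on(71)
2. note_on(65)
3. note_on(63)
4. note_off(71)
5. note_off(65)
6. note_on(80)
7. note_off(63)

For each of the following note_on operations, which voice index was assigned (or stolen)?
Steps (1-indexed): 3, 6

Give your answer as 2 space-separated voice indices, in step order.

Answer: 2 0

Derivation:
Op 1: note_on(71): voice 0 is free -> assigned | voices=[71 - - -]
Op 2: note_on(65): voice 1 is free -> assigned | voices=[71 65 - -]
Op 3: note_on(63): voice 2 is free -> assigned | voices=[71 65 63 -]
Op 4: note_off(71): free voice 0 | voices=[- 65 63 -]
Op 5: note_off(65): free voice 1 | voices=[- - 63 -]
Op 6: note_on(80): voice 0 is free -> assigned | voices=[80 - 63 -]
Op 7: note_off(63): free voice 2 | voices=[80 - - -]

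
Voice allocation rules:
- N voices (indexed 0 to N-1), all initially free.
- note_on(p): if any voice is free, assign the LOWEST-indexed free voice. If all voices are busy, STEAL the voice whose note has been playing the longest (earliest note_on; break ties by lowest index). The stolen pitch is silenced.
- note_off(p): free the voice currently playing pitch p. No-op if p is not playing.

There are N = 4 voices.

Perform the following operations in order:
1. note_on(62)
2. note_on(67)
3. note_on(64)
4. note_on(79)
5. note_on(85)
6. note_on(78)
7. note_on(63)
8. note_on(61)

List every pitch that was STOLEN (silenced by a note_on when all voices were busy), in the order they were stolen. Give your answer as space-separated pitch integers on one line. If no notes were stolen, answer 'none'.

Op 1: note_on(62): voice 0 is free -> assigned | voices=[62 - - -]
Op 2: note_on(67): voice 1 is free -> assigned | voices=[62 67 - -]
Op 3: note_on(64): voice 2 is free -> assigned | voices=[62 67 64 -]
Op 4: note_on(79): voice 3 is free -> assigned | voices=[62 67 64 79]
Op 5: note_on(85): all voices busy, STEAL voice 0 (pitch 62, oldest) -> assign | voices=[85 67 64 79]
Op 6: note_on(78): all voices busy, STEAL voice 1 (pitch 67, oldest) -> assign | voices=[85 78 64 79]
Op 7: note_on(63): all voices busy, STEAL voice 2 (pitch 64, oldest) -> assign | voices=[85 78 63 79]
Op 8: note_on(61): all voices busy, STEAL voice 3 (pitch 79, oldest) -> assign | voices=[85 78 63 61]

Answer: 62 67 64 79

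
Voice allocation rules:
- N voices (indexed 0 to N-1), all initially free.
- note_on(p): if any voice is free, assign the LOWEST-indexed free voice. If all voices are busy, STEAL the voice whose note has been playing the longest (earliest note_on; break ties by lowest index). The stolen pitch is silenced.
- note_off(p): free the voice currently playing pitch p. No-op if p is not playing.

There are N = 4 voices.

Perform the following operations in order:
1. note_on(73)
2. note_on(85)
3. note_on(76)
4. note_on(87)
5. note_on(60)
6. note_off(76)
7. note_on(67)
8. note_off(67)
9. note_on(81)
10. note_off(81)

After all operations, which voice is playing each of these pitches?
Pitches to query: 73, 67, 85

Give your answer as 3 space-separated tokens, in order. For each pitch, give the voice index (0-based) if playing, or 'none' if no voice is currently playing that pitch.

Op 1: note_on(73): voice 0 is free -> assigned | voices=[73 - - -]
Op 2: note_on(85): voice 1 is free -> assigned | voices=[73 85 - -]
Op 3: note_on(76): voice 2 is free -> assigned | voices=[73 85 76 -]
Op 4: note_on(87): voice 3 is free -> assigned | voices=[73 85 76 87]
Op 5: note_on(60): all voices busy, STEAL voice 0 (pitch 73, oldest) -> assign | voices=[60 85 76 87]
Op 6: note_off(76): free voice 2 | voices=[60 85 - 87]
Op 7: note_on(67): voice 2 is free -> assigned | voices=[60 85 67 87]
Op 8: note_off(67): free voice 2 | voices=[60 85 - 87]
Op 9: note_on(81): voice 2 is free -> assigned | voices=[60 85 81 87]
Op 10: note_off(81): free voice 2 | voices=[60 85 - 87]

Answer: none none 1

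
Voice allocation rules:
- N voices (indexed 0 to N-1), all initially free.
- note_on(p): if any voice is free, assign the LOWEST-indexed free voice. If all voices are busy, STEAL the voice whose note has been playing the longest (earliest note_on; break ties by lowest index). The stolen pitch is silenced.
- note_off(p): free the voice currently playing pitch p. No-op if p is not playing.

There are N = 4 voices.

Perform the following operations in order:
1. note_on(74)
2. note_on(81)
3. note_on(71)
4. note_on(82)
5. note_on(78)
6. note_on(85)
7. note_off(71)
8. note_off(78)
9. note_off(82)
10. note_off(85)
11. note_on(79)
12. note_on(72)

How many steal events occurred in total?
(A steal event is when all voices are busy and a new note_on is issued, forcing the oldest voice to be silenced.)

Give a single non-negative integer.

Op 1: note_on(74): voice 0 is free -> assigned | voices=[74 - - -]
Op 2: note_on(81): voice 1 is free -> assigned | voices=[74 81 - -]
Op 3: note_on(71): voice 2 is free -> assigned | voices=[74 81 71 -]
Op 4: note_on(82): voice 3 is free -> assigned | voices=[74 81 71 82]
Op 5: note_on(78): all voices busy, STEAL voice 0 (pitch 74, oldest) -> assign | voices=[78 81 71 82]
Op 6: note_on(85): all voices busy, STEAL voice 1 (pitch 81, oldest) -> assign | voices=[78 85 71 82]
Op 7: note_off(71): free voice 2 | voices=[78 85 - 82]
Op 8: note_off(78): free voice 0 | voices=[- 85 - 82]
Op 9: note_off(82): free voice 3 | voices=[- 85 - -]
Op 10: note_off(85): free voice 1 | voices=[- - - -]
Op 11: note_on(79): voice 0 is free -> assigned | voices=[79 - - -]
Op 12: note_on(72): voice 1 is free -> assigned | voices=[79 72 - -]

Answer: 2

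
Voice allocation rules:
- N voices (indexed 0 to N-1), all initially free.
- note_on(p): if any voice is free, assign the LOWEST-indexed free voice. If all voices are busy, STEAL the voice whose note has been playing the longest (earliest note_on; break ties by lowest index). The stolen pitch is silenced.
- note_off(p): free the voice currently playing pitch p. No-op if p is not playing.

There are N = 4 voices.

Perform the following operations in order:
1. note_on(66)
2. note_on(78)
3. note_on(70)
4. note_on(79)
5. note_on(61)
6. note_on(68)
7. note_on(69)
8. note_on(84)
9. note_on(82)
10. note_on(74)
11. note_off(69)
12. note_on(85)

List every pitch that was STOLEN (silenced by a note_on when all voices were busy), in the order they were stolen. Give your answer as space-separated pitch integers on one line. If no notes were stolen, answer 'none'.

Answer: 66 78 70 79 61 68

Derivation:
Op 1: note_on(66): voice 0 is free -> assigned | voices=[66 - - -]
Op 2: note_on(78): voice 1 is free -> assigned | voices=[66 78 - -]
Op 3: note_on(70): voice 2 is free -> assigned | voices=[66 78 70 -]
Op 4: note_on(79): voice 3 is free -> assigned | voices=[66 78 70 79]
Op 5: note_on(61): all voices busy, STEAL voice 0 (pitch 66, oldest) -> assign | voices=[61 78 70 79]
Op 6: note_on(68): all voices busy, STEAL voice 1 (pitch 78, oldest) -> assign | voices=[61 68 70 79]
Op 7: note_on(69): all voices busy, STEAL voice 2 (pitch 70, oldest) -> assign | voices=[61 68 69 79]
Op 8: note_on(84): all voices busy, STEAL voice 3 (pitch 79, oldest) -> assign | voices=[61 68 69 84]
Op 9: note_on(82): all voices busy, STEAL voice 0 (pitch 61, oldest) -> assign | voices=[82 68 69 84]
Op 10: note_on(74): all voices busy, STEAL voice 1 (pitch 68, oldest) -> assign | voices=[82 74 69 84]
Op 11: note_off(69): free voice 2 | voices=[82 74 - 84]
Op 12: note_on(85): voice 2 is free -> assigned | voices=[82 74 85 84]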